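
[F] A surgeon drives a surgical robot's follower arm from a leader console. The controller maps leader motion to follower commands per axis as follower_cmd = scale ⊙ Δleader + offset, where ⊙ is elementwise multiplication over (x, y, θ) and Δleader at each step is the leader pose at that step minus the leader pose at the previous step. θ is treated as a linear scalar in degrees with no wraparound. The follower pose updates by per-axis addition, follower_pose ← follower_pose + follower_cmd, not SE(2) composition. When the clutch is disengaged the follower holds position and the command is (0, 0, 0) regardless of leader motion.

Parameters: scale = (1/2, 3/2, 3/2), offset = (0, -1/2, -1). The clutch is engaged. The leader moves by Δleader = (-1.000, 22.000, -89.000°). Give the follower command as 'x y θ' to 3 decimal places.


-0.500 32.500 -134.500

axis x: 1/2·-1.000 + 0 = -0.500
axis y: 3/2·22.000 + -1/2 = 32.500
axis θ: 3/2·-89.000 + -1 = -134.500


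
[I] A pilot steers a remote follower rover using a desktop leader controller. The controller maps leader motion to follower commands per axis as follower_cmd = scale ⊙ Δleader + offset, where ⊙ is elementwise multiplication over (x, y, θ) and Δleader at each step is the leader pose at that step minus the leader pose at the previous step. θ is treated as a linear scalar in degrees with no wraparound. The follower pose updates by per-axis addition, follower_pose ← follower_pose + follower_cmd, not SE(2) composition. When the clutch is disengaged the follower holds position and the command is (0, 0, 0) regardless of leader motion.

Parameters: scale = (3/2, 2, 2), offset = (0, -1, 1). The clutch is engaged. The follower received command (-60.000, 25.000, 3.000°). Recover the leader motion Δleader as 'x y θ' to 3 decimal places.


axis x: (-60.000 − 0) / (3/2) = -40.000
axis y: (25.000 − -1) / (2) = 13.000
axis θ: (3.000 − 1) / (2) = 1.000

-40.000 13.000 1.000


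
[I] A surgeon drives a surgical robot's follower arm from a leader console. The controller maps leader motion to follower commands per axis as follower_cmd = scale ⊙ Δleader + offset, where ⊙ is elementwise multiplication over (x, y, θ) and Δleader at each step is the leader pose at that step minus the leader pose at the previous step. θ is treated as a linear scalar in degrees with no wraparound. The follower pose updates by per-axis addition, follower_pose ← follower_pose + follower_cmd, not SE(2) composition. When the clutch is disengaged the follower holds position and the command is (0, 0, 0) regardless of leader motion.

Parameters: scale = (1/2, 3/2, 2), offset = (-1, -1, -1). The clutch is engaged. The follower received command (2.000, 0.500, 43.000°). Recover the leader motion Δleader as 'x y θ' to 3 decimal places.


axis x: (2.000 − -1) / (1/2) = 6.000
axis y: (0.500 − -1) / (3/2) = 1.000
axis θ: (43.000 − -1) / (2) = 22.000

6.000 1.000 22.000


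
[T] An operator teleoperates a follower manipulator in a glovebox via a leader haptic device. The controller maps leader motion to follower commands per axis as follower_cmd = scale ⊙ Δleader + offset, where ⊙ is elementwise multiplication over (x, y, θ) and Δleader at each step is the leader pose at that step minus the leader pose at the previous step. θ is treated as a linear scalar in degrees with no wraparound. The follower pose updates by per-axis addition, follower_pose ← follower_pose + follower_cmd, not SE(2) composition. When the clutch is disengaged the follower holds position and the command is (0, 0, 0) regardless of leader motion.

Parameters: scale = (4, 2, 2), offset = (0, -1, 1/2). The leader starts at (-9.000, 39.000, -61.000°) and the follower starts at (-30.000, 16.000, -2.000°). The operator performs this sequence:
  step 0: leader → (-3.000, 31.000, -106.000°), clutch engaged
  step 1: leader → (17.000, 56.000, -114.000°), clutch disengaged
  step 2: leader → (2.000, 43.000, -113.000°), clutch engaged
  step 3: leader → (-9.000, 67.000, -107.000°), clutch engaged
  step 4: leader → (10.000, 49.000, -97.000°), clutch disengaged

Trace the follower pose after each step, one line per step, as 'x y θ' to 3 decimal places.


-6.000 -1.000 -91.500
-6.000 -1.000 -91.500
-66.000 -28.000 -89.000
-110.000 19.000 -76.500
-110.000 19.000 -76.500

step 0: Δleader=(6.000, -8.000, -45.000°), engaged; cmd=(24.000, -17.000, -89.500°) → follower=(-6.000, -1.000, -91.500°)
step 1: Δleader=(20.000, 25.000, -8.000°), disengaged; cmd=(0,0,0) → follower holds at (-6.000, -1.000, -91.500°)
step 2: Δleader=(-15.000, -13.000, 1.000°), engaged; cmd=(-60.000, -27.000, 2.500°) → follower=(-66.000, -28.000, -89.000°)
step 3: Δleader=(-11.000, 24.000, 6.000°), engaged; cmd=(-44.000, 47.000, 12.500°) → follower=(-110.000, 19.000, -76.500°)
step 4: Δleader=(19.000, -18.000, 10.000°), disengaged; cmd=(0,0,0) → follower holds at (-110.000, 19.000, -76.500°)


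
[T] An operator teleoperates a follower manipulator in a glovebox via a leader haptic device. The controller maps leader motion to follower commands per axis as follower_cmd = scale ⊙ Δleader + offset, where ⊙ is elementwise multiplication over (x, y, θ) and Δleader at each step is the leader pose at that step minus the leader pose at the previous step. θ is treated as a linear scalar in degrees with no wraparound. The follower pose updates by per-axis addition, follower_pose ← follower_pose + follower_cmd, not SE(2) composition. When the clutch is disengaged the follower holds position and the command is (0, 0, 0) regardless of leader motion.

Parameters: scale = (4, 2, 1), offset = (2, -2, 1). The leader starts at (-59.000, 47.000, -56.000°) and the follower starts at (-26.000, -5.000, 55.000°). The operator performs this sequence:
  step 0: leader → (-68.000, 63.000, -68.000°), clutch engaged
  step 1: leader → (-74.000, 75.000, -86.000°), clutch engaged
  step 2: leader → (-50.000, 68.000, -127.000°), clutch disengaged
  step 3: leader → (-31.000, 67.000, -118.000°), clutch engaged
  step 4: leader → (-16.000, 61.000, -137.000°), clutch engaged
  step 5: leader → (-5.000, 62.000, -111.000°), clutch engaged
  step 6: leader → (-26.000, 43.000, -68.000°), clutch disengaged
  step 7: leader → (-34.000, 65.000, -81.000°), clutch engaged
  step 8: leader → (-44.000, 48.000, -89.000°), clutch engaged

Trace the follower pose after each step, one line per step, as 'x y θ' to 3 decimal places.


-60.000 25.000 44.000
-82.000 47.000 27.000
-82.000 47.000 27.000
-4.000 43.000 37.000
58.000 29.000 19.000
104.000 29.000 46.000
104.000 29.000 46.000
74.000 71.000 34.000
36.000 35.000 27.000

step 0: Δleader=(-9.000, 16.000, -12.000°), engaged; cmd=(-34.000, 30.000, -11.000°) → follower=(-60.000, 25.000, 44.000°)
step 1: Δleader=(-6.000, 12.000, -18.000°), engaged; cmd=(-22.000, 22.000, -17.000°) → follower=(-82.000, 47.000, 27.000°)
step 2: Δleader=(24.000, -7.000, -41.000°), disengaged; cmd=(0,0,0) → follower holds at (-82.000, 47.000, 27.000°)
step 3: Δleader=(19.000, -1.000, 9.000°), engaged; cmd=(78.000, -4.000, 10.000°) → follower=(-4.000, 43.000, 37.000°)
step 4: Δleader=(15.000, -6.000, -19.000°), engaged; cmd=(62.000, -14.000, -18.000°) → follower=(58.000, 29.000, 19.000°)
step 5: Δleader=(11.000, 1.000, 26.000°), engaged; cmd=(46.000, 0.000, 27.000°) → follower=(104.000, 29.000, 46.000°)
step 6: Δleader=(-21.000, -19.000, 43.000°), disengaged; cmd=(0,0,0) → follower holds at (104.000, 29.000, 46.000°)
step 7: Δleader=(-8.000, 22.000, -13.000°), engaged; cmd=(-30.000, 42.000, -12.000°) → follower=(74.000, 71.000, 34.000°)
step 8: Δleader=(-10.000, -17.000, -8.000°), engaged; cmd=(-38.000, -36.000, -7.000°) → follower=(36.000, 35.000, 27.000°)


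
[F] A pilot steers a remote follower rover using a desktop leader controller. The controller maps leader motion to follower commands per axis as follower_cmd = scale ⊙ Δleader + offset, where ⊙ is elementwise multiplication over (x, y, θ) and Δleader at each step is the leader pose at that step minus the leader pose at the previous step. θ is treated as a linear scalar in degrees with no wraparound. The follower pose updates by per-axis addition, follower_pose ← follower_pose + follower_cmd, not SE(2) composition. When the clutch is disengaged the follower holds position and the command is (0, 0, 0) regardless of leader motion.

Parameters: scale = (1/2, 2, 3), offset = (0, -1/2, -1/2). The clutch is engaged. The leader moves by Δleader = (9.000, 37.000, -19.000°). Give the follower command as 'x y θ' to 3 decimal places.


axis x: 1/2·9.000 + 0 = 4.500
axis y: 2·37.000 + -1/2 = 73.500
axis θ: 3·-19.000 + -1/2 = -57.500

4.500 73.500 -57.500


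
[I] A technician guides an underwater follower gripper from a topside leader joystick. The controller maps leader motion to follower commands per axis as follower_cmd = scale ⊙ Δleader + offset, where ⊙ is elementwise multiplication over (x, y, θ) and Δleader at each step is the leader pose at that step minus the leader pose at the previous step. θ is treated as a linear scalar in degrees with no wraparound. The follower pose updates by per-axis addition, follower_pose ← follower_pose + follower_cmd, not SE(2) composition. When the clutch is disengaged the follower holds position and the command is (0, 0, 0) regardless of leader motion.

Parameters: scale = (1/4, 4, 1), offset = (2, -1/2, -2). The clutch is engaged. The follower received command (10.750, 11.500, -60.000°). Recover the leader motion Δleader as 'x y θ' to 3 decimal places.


35.000 3.000 -58.000

axis x: (10.750 − 2) / (1/4) = 35.000
axis y: (11.500 − -1/2) / (4) = 3.000
axis θ: (-60.000 − -2) / (1) = -58.000


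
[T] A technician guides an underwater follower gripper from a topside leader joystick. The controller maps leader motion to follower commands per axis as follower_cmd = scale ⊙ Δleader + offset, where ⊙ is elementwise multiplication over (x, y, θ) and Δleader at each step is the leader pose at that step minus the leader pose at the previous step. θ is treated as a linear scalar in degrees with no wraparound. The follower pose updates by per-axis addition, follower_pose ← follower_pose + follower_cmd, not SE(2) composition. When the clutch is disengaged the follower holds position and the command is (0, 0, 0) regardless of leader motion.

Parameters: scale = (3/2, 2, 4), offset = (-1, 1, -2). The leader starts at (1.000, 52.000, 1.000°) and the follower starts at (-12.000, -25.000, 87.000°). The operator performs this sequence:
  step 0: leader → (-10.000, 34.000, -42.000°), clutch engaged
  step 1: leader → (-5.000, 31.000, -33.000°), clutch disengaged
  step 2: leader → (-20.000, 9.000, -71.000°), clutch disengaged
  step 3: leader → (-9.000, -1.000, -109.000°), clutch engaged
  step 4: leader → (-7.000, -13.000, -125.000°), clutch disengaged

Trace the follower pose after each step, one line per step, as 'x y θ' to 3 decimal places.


step 0: Δleader=(-11.000, -18.000, -43.000°), engaged; cmd=(-17.500, -35.000, -174.000°) → follower=(-29.500, -60.000, -87.000°)
step 1: Δleader=(5.000, -3.000, 9.000°), disengaged; cmd=(0,0,0) → follower holds at (-29.500, -60.000, -87.000°)
step 2: Δleader=(-15.000, -22.000, -38.000°), disengaged; cmd=(0,0,0) → follower holds at (-29.500, -60.000, -87.000°)
step 3: Δleader=(11.000, -10.000, -38.000°), engaged; cmd=(15.500, -19.000, -154.000°) → follower=(-14.000, -79.000, -241.000°)
step 4: Δleader=(2.000, -12.000, -16.000°), disengaged; cmd=(0,0,0) → follower holds at (-14.000, -79.000, -241.000°)

-29.500 -60.000 -87.000
-29.500 -60.000 -87.000
-29.500 -60.000 -87.000
-14.000 -79.000 -241.000
-14.000 -79.000 -241.000


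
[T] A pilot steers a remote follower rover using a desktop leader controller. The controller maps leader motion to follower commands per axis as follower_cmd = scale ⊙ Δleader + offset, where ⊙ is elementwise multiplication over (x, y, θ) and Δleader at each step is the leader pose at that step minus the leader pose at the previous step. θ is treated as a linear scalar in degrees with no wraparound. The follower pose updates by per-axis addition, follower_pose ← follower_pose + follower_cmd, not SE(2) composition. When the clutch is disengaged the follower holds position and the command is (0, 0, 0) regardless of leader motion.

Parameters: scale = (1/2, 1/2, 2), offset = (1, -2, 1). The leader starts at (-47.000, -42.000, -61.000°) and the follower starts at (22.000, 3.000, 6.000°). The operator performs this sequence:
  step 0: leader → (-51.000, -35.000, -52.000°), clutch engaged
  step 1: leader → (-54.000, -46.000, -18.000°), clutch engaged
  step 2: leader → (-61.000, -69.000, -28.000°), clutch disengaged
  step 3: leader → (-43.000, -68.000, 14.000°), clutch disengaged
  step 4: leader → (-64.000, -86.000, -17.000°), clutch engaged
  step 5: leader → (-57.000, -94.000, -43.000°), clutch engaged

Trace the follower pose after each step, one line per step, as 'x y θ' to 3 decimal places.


step 0: Δleader=(-4.000, 7.000, 9.000°), engaged; cmd=(-1.000, 1.500, 19.000°) → follower=(21.000, 4.500, 25.000°)
step 1: Δleader=(-3.000, -11.000, 34.000°), engaged; cmd=(-0.500, -7.500, 69.000°) → follower=(20.500, -3.000, 94.000°)
step 2: Δleader=(-7.000, -23.000, -10.000°), disengaged; cmd=(0,0,0) → follower holds at (20.500, -3.000, 94.000°)
step 3: Δleader=(18.000, 1.000, 42.000°), disengaged; cmd=(0,0,0) → follower holds at (20.500, -3.000, 94.000°)
step 4: Δleader=(-21.000, -18.000, -31.000°), engaged; cmd=(-9.500, -11.000, -61.000°) → follower=(11.000, -14.000, 33.000°)
step 5: Δleader=(7.000, -8.000, -26.000°), engaged; cmd=(4.500, -6.000, -51.000°) → follower=(15.500, -20.000, -18.000°)

21.000 4.500 25.000
20.500 -3.000 94.000
20.500 -3.000 94.000
20.500 -3.000 94.000
11.000 -14.000 33.000
15.500 -20.000 -18.000


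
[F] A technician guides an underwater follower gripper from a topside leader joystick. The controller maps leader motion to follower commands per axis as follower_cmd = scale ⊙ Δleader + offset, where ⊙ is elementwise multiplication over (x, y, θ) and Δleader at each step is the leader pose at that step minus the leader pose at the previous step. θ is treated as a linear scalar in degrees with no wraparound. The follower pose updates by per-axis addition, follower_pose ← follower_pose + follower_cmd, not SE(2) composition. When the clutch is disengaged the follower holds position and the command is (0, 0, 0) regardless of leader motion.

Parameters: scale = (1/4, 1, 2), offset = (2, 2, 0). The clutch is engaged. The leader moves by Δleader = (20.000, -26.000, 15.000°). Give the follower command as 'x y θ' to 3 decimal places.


7.000 -24.000 30.000

axis x: 1/4·20.000 + 2 = 7.000
axis y: 1·-26.000 + 2 = -24.000
axis θ: 2·15.000 + 0 = 30.000


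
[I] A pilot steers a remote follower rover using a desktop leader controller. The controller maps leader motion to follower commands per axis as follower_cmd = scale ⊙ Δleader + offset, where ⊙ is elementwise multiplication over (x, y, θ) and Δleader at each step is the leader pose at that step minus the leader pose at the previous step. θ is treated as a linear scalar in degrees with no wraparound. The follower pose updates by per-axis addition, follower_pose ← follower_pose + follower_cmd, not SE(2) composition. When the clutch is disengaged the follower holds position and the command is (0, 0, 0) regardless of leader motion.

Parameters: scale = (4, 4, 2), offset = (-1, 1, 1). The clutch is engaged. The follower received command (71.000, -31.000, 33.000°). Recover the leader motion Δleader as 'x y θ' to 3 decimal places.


18.000 -8.000 16.000

axis x: (71.000 − -1) / (4) = 18.000
axis y: (-31.000 − 1) / (4) = -8.000
axis θ: (33.000 − 1) / (2) = 16.000


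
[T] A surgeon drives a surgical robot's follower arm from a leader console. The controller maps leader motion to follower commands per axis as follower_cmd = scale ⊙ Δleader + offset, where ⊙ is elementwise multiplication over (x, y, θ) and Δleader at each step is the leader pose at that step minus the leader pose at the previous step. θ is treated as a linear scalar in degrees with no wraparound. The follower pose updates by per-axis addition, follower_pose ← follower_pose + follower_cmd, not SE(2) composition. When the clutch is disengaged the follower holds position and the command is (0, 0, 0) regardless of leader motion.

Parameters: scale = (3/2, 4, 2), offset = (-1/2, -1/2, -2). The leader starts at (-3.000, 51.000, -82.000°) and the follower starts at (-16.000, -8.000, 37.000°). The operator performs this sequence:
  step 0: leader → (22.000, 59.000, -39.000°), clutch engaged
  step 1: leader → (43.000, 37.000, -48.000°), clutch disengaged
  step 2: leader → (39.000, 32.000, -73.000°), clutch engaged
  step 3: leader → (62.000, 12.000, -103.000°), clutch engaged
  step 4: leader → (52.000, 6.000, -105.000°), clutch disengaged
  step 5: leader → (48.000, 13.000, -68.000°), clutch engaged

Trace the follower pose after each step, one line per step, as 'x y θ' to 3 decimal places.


21.000 23.500 121.000
21.000 23.500 121.000
14.500 3.000 69.000
48.500 -77.500 7.000
48.500 -77.500 7.000
42.000 -50.000 79.000

step 0: Δleader=(25.000, 8.000, 43.000°), engaged; cmd=(37.000, 31.500, 84.000°) → follower=(21.000, 23.500, 121.000°)
step 1: Δleader=(21.000, -22.000, -9.000°), disengaged; cmd=(0,0,0) → follower holds at (21.000, 23.500, 121.000°)
step 2: Δleader=(-4.000, -5.000, -25.000°), engaged; cmd=(-6.500, -20.500, -52.000°) → follower=(14.500, 3.000, 69.000°)
step 3: Δleader=(23.000, -20.000, -30.000°), engaged; cmd=(34.000, -80.500, -62.000°) → follower=(48.500, -77.500, 7.000°)
step 4: Δleader=(-10.000, -6.000, -2.000°), disengaged; cmd=(0,0,0) → follower holds at (48.500, -77.500, 7.000°)
step 5: Δleader=(-4.000, 7.000, 37.000°), engaged; cmd=(-6.500, 27.500, 72.000°) → follower=(42.000, -50.000, 79.000°)


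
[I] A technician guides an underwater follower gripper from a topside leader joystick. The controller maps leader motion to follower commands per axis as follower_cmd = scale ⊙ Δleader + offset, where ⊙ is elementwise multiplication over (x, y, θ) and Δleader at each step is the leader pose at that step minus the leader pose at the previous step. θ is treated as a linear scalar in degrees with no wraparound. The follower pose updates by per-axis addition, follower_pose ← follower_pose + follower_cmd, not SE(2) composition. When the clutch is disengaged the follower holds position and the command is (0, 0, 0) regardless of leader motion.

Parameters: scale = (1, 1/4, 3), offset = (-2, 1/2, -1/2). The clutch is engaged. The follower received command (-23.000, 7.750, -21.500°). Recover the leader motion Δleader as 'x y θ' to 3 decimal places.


axis x: (-23.000 − -2) / (1) = -21.000
axis y: (7.750 − 1/2) / (1/4) = 29.000
axis θ: (-21.500 − -1/2) / (3) = -7.000

-21.000 29.000 -7.000


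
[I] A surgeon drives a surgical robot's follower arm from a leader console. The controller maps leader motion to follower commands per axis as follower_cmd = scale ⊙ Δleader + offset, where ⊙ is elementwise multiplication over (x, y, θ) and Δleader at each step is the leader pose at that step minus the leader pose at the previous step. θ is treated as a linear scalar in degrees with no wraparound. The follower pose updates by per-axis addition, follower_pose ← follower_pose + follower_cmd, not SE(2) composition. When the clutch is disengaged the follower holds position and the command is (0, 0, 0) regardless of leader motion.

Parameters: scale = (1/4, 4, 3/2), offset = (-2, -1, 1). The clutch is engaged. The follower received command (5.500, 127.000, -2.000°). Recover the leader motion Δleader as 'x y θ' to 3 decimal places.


30.000 32.000 -2.000

axis x: (5.500 − -2) / (1/4) = 30.000
axis y: (127.000 − -1) / (4) = 32.000
axis θ: (-2.000 − 1) / (3/2) = -2.000


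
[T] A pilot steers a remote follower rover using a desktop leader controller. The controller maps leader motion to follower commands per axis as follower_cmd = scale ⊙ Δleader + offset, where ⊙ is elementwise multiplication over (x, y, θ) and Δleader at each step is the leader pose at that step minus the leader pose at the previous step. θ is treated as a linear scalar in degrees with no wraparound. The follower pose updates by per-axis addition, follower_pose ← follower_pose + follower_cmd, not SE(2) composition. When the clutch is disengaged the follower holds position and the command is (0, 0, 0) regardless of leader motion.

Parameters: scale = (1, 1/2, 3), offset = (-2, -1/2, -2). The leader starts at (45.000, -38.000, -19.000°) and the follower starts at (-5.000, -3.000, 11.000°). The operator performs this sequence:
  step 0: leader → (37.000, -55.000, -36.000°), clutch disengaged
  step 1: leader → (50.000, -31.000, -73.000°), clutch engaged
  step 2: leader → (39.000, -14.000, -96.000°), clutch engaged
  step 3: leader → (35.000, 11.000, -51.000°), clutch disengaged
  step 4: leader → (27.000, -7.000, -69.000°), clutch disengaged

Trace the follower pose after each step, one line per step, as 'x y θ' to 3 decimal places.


step 0: Δleader=(-8.000, -17.000, -17.000°), disengaged; cmd=(0,0,0) → follower holds at (-5.000, -3.000, 11.000°)
step 1: Δleader=(13.000, 24.000, -37.000°), engaged; cmd=(11.000, 11.500, -113.000°) → follower=(6.000, 8.500, -102.000°)
step 2: Δleader=(-11.000, 17.000, -23.000°), engaged; cmd=(-13.000, 8.000, -71.000°) → follower=(-7.000, 16.500, -173.000°)
step 3: Δleader=(-4.000, 25.000, 45.000°), disengaged; cmd=(0,0,0) → follower holds at (-7.000, 16.500, -173.000°)
step 4: Δleader=(-8.000, -18.000, -18.000°), disengaged; cmd=(0,0,0) → follower holds at (-7.000, 16.500, -173.000°)

-5.000 -3.000 11.000
6.000 8.500 -102.000
-7.000 16.500 -173.000
-7.000 16.500 -173.000
-7.000 16.500 -173.000


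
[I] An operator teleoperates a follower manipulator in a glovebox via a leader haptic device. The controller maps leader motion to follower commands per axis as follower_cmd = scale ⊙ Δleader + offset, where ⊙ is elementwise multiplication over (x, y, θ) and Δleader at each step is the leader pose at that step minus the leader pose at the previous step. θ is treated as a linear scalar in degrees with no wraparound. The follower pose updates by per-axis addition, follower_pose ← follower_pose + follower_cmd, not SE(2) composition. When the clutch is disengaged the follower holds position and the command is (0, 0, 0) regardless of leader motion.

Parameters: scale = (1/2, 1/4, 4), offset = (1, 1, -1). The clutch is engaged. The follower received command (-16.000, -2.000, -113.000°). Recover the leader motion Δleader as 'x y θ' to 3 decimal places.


-34.000 -12.000 -28.000

axis x: (-16.000 − 1) / (1/2) = -34.000
axis y: (-2.000 − 1) / (1/4) = -12.000
axis θ: (-113.000 − -1) / (4) = -28.000


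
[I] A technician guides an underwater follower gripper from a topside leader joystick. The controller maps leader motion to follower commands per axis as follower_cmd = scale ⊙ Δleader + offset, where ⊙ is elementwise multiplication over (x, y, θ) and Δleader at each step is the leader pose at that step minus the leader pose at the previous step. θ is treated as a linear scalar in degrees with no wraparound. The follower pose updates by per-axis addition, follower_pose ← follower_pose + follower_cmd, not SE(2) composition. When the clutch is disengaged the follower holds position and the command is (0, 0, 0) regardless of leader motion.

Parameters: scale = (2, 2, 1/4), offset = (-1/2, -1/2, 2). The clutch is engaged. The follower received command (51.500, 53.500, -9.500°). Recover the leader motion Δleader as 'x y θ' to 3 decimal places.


axis x: (51.500 − -1/2) / (2) = 26.000
axis y: (53.500 − -1/2) / (2) = 27.000
axis θ: (-9.500 − 2) / (1/4) = -46.000

26.000 27.000 -46.000


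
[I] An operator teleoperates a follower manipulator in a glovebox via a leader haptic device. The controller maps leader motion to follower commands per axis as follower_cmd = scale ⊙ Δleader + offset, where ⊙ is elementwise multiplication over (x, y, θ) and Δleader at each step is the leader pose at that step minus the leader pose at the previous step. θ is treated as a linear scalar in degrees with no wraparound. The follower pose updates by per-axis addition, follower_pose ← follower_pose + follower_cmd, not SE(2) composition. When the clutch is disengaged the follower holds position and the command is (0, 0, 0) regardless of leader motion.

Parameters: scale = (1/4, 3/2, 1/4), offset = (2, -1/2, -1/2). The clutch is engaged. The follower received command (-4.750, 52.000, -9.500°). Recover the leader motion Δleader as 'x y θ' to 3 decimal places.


-27.000 35.000 -36.000

axis x: (-4.750 − 2) / (1/4) = -27.000
axis y: (52.000 − -1/2) / (3/2) = 35.000
axis θ: (-9.500 − -1/2) / (1/4) = -36.000


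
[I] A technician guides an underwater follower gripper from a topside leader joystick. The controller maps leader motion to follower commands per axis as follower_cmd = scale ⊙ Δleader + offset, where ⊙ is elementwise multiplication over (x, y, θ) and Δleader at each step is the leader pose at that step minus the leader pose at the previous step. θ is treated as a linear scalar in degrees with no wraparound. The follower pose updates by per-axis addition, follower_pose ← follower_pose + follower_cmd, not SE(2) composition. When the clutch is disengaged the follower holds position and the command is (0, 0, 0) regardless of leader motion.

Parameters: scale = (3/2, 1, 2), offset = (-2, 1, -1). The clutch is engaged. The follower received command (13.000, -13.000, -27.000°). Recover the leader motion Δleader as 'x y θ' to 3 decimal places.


10.000 -14.000 -13.000

axis x: (13.000 − -2) / (3/2) = 10.000
axis y: (-13.000 − 1) / (1) = -14.000
axis θ: (-27.000 − -1) / (2) = -13.000


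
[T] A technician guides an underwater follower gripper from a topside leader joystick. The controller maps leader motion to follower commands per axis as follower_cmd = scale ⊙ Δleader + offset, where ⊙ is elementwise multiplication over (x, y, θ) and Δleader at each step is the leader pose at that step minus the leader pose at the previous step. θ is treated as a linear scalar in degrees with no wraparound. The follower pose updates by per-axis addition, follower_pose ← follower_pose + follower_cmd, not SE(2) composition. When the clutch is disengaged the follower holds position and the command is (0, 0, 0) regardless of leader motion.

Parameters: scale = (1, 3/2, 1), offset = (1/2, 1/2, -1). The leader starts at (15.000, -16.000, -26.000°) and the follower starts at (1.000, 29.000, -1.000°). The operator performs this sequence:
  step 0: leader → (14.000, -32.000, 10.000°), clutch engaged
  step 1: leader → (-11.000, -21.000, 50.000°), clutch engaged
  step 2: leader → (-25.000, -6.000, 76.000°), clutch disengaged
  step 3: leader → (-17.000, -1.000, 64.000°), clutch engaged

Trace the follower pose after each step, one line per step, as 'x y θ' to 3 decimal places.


step 0: Δleader=(-1.000, -16.000, 36.000°), engaged; cmd=(-0.500, -23.500, 35.000°) → follower=(0.500, 5.500, 34.000°)
step 1: Δleader=(-25.000, 11.000, 40.000°), engaged; cmd=(-24.500, 17.000, 39.000°) → follower=(-24.000, 22.500, 73.000°)
step 2: Δleader=(-14.000, 15.000, 26.000°), disengaged; cmd=(0,0,0) → follower holds at (-24.000, 22.500, 73.000°)
step 3: Δleader=(8.000, 5.000, -12.000°), engaged; cmd=(8.500, 8.000, -13.000°) → follower=(-15.500, 30.500, 60.000°)

0.500 5.500 34.000
-24.000 22.500 73.000
-24.000 22.500 73.000
-15.500 30.500 60.000


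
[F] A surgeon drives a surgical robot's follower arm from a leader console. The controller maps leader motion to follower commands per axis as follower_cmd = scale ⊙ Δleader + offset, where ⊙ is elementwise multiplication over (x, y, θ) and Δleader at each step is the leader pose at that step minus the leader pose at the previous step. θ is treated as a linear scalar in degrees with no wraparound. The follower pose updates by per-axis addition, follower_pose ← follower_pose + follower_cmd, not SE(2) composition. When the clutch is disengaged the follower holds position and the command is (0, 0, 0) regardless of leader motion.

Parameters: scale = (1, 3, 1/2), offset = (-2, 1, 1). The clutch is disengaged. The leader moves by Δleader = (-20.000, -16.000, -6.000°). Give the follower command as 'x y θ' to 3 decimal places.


0.000 0.000 0.000

clutch disengaged → follower holds; cmd = (0, 0, 0)


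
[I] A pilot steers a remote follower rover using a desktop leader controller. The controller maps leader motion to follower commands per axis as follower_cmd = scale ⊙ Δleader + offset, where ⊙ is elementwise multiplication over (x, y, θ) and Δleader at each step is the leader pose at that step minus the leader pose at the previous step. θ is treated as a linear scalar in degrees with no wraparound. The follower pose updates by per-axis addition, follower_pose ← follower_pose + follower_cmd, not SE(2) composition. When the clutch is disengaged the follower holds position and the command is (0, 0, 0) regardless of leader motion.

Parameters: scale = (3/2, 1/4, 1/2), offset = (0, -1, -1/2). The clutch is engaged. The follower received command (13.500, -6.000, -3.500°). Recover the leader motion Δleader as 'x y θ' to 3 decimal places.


9.000 -20.000 -6.000

axis x: (13.500 − 0) / (3/2) = 9.000
axis y: (-6.000 − -1) / (1/4) = -20.000
axis θ: (-3.500 − -1/2) / (1/2) = -6.000


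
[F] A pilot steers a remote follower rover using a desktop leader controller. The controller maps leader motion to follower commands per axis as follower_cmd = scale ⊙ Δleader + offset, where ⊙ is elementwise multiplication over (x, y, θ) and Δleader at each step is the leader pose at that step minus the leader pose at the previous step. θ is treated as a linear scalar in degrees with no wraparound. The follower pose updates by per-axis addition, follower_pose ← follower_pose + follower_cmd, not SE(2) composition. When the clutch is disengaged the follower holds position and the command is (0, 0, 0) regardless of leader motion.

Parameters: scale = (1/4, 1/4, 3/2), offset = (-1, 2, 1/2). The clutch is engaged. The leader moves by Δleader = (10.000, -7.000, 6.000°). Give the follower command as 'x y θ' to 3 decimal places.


1.500 0.250 9.500

axis x: 1/4·10.000 + -1 = 1.500
axis y: 1/4·-7.000 + 2 = 0.250
axis θ: 3/2·6.000 + 1/2 = 9.500


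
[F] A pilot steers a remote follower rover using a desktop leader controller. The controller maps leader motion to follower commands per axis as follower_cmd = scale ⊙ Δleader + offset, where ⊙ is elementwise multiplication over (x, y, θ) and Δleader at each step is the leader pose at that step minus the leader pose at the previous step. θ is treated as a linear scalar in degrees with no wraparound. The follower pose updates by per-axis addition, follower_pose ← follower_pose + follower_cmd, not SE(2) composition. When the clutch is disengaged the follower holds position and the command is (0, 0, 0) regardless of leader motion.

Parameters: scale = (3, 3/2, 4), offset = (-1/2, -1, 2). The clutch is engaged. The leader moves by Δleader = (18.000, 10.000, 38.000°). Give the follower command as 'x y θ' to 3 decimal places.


axis x: 3·18.000 + -1/2 = 53.500
axis y: 3/2·10.000 + -1 = 14.000
axis θ: 4·38.000 + 2 = 154.000

53.500 14.000 154.000


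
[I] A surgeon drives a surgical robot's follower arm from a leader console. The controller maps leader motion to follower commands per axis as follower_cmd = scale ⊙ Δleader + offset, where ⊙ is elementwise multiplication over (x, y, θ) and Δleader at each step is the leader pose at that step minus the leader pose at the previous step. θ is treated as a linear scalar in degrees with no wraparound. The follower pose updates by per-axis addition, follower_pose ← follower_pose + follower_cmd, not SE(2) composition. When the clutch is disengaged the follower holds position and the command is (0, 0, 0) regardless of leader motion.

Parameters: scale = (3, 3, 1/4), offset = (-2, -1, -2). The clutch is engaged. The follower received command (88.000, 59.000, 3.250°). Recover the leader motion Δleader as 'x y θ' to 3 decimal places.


30.000 20.000 21.000

axis x: (88.000 − -2) / (3) = 30.000
axis y: (59.000 − -1) / (3) = 20.000
axis θ: (3.250 − -2) / (1/4) = 21.000


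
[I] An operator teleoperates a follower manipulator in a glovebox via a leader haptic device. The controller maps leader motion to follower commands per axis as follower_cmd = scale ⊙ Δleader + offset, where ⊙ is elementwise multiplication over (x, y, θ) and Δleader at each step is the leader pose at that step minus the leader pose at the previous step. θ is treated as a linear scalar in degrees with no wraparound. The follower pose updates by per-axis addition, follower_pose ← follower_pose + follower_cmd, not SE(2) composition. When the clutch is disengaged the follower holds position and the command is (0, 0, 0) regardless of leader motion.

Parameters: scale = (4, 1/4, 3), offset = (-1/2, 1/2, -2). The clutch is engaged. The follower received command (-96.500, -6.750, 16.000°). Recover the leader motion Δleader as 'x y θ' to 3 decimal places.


-24.000 -29.000 6.000

axis x: (-96.500 − -1/2) / (4) = -24.000
axis y: (-6.750 − 1/2) / (1/4) = -29.000
axis θ: (16.000 − -2) / (3) = 6.000


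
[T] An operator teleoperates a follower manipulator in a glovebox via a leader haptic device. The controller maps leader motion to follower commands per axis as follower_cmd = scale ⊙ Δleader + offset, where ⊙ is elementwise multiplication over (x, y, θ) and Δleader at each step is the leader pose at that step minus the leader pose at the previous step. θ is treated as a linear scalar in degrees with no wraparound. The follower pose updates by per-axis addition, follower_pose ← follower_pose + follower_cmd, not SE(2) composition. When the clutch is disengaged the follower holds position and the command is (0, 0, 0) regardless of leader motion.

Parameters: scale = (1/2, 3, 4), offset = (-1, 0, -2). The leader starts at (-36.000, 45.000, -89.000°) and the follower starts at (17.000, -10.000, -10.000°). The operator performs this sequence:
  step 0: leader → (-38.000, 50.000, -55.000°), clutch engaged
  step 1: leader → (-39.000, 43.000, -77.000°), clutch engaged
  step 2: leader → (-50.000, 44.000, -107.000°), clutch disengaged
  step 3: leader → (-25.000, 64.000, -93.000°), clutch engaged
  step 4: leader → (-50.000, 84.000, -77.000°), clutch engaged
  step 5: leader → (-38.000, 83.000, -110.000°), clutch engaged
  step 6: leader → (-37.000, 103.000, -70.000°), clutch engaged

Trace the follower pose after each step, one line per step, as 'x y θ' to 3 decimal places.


step 0: Δleader=(-2.000, 5.000, 34.000°), engaged; cmd=(-2.000, 15.000, 134.000°) → follower=(15.000, 5.000, 124.000°)
step 1: Δleader=(-1.000, -7.000, -22.000°), engaged; cmd=(-1.500, -21.000, -90.000°) → follower=(13.500, -16.000, 34.000°)
step 2: Δleader=(-11.000, 1.000, -30.000°), disengaged; cmd=(0,0,0) → follower holds at (13.500, -16.000, 34.000°)
step 3: Δleader=(25.000, 20.000, 14.000°), engaged; cmd=(11.500, 60.000, 54.000°) → follower=(25.000, 44.000, 88.000°)
step 4: Δleader=(-25.000, 20.000, 16.000°), engaged; cmd=(-13.500, 60.000, 62.000°) → follower=(11.500, 104.000, 150.000°)
step 5: Δleader=(12.000, -1.000, -33.000°), engaged; cmd=(5.000, -3.000, -134.000°) → follower=(16.500, 101.000, 16.000°)
step 6: Δleader=(1.000, 20.000, 40.000°), engaged; cmd=(-0.500, 60.000, 158.000°) → follower=(16.000, 161.000, 174.000°)

15.000 5.000 124.000
13.500 -16.000 34.000
13.500 -16.000 34.000
25.000 44.000 88.000
11.500 104.000 150.000
16.500 101.000 16.000
16.000 161.000 174.000


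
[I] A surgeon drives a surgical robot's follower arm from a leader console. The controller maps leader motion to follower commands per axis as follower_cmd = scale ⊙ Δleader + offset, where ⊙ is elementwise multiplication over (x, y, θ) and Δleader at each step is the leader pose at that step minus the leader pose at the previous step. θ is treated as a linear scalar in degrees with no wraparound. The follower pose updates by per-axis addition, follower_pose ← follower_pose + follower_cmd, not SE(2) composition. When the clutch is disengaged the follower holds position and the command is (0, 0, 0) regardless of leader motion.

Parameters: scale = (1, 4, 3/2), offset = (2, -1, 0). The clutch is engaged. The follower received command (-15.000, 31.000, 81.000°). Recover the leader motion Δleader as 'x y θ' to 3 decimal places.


-17.000 8.000 54.000

axis x: (-15.000 − 2) / (1) = -17.000
axis y: (31.000 − -1) / (4) = 8.000
axis θ: (81.000 − 0) / (3/2) = 54.000


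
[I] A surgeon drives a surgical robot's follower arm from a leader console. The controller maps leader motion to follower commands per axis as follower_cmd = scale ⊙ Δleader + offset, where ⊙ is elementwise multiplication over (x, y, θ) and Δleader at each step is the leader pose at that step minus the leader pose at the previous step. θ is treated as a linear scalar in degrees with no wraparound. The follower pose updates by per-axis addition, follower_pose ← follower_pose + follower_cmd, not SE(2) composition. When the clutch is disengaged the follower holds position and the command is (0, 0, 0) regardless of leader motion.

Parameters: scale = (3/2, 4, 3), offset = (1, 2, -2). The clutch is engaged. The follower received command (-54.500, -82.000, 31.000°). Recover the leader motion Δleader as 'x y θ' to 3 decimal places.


-37.000 -21.000 11.000

axis x: (-54.500 − 1) / (3/2) = -37.000
axis y: (-82.000 − 2) / (4) = -21.000
axis θ: (31.000 − -2) / (3) = 11.000


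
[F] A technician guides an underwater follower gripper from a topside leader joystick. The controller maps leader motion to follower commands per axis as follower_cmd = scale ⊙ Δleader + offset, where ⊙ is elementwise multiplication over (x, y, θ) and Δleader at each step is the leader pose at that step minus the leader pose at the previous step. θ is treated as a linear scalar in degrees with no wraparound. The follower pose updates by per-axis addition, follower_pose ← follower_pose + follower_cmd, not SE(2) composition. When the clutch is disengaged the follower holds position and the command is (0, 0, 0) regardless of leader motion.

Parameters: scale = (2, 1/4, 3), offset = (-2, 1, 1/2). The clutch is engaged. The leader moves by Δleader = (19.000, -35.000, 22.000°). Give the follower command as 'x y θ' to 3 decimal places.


36.000 -7.750 66.500

axis x: 2·19.000 + -2 = 36.000
axis y: 1/4·-35.000 + 1 = -7.750
axis θ: 3·22.000 + 1/2 = 66.500


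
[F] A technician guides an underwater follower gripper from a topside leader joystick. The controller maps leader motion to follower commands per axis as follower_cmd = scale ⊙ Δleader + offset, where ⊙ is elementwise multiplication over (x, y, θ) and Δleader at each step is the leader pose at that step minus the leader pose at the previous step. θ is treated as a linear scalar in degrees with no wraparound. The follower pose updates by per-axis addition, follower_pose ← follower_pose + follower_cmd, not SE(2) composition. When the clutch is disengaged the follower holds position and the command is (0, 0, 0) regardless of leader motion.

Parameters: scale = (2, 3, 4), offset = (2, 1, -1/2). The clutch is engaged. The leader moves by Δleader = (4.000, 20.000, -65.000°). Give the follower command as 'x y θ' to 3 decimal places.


10.000 61.000 -260.500

axis x: 2·4.000 + 2 = 10.000
axis y: 3·20.000 + 1 = 61.000
axis θ: 4·-65.000 + -1/2 = -260.500
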